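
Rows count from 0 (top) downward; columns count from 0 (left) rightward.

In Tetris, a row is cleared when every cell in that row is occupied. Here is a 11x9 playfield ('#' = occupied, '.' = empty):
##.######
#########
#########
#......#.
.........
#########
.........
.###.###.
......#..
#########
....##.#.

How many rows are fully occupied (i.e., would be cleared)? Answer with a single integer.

Check each row:
  row 0: 1 empty cell -> not full
  row 1: 0 empty cells -> FULL (clear)
  row 2: 0 empty cells -> FULL (clear)
  row 3: 7 empty cells -> not full
  row 4: 9 empty cells -> not full
  row 5: 0 empty cells -> FULL (clear)
  row 6: 9 empty cells -> not full
  row 7: 3 empty cells -> not full
  row 8: 8 empty cells -> not full
  row 9: 0 empty cells -> FULL (clear)
  row 10: 6 empty cells -> not full
Total rows cleared: 4

Answer: 4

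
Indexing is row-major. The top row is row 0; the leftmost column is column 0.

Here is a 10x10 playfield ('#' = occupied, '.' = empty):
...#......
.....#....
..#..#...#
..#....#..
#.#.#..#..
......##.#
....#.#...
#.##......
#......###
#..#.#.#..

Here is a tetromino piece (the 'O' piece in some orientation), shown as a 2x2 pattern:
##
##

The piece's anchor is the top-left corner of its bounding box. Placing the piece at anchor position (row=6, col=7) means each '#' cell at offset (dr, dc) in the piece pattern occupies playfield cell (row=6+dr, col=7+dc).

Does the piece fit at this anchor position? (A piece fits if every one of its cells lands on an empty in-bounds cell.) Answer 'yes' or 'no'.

Answer: yes

Derivation:
Check each piece cell at anchor (6, 7):
  offset (0,0) -> (6,7): empty -> OK
  offset (0,1) -> (6,8): empty -> OK
  offset (1,0) -> (7,7): empty -> OK
  offset (1,1) -> (7,8): empty -> OK
All cells valid: yes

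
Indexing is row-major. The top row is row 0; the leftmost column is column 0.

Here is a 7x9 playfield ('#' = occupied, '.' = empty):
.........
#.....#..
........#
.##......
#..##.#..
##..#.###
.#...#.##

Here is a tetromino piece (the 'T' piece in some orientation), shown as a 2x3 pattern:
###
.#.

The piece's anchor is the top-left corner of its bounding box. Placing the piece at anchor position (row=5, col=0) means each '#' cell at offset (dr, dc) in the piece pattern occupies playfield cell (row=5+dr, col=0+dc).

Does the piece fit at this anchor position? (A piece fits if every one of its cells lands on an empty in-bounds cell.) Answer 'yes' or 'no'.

Answer: no

Derivation:
Check each piece cell at anchor (5, 0):
  offset (0,0) -> (5,0): occupied ('#') -> FAIL
  offset (0,1) -> (5,1): occupied ('#') -> FAIL
  offset (0,2) -> (5,2): empty -> OK
  offset (1,1) -> (6,1): occupied ('#') -> FAIL
All cells valid: no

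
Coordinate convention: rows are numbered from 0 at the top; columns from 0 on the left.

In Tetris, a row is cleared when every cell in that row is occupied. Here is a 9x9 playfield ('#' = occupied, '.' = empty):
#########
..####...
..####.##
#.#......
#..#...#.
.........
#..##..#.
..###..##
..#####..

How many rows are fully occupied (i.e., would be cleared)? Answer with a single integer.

Check each row:
  row 0: 0 empty cells -> FULL (clear)
  row 1: 5 empty cells -> not full
  row 2: 3 empty cells -> not full
  row 3: 7 empty cells -> not full
  row 4: 6 empty cells -> not full
  row 5: 9 empty cells -> not full
  row 6: 5 empty cells -> not full
  row 7: 4 empty cells -> not full
  row 8: 4 empty cells -> not full
Total rows cleared: 1

Answer: 1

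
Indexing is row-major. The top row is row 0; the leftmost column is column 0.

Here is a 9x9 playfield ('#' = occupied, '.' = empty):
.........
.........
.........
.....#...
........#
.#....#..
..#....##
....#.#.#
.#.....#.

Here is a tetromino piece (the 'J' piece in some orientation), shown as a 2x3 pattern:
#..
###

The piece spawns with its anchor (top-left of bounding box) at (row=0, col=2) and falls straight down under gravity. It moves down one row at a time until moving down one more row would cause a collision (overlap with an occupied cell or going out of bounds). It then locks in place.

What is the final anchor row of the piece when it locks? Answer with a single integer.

Spawn at (row=0, col=2). Try each row:
  row 0: fits
  row 1: fits
  row 2: fits
  row 3: fits
  row 4: fits
  row 5: blocked -> lock at row 4

Answer: 4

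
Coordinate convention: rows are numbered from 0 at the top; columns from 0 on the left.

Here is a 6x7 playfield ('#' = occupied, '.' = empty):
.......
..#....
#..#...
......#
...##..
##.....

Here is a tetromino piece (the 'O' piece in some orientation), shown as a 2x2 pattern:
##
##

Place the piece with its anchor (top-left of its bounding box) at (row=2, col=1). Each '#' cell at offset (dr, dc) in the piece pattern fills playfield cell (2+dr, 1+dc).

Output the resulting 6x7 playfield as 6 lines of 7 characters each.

Answer: .......
..#....
####...
.##...#
...##..
##.....

Derivation:
Fill (2+0,1+0) = (2,1)
Fill (2+0,1+1) = (2,2)
Fill (2+1,1+0) = (3,1)
Fill (2+1,1+1) = (3,2)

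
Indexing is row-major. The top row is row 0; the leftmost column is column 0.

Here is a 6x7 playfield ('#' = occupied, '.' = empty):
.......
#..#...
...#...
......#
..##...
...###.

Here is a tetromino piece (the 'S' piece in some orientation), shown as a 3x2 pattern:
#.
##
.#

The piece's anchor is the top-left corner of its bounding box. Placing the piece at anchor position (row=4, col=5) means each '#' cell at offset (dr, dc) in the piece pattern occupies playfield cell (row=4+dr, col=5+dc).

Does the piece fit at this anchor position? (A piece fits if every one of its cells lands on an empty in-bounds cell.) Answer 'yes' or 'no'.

Answer: no

Derivation:
Check each piece cell at anchor (4, 5):
  offset (0,0) -> (4,5): empty -> OK
  offset (1,0) -> (5,5): occupied ('#') -> FAIL
  offset (1,1) -> (5,6): empty -> OK
  offset (2,1) -> (6,6): out of bounds -> FAIL
All cells valid: no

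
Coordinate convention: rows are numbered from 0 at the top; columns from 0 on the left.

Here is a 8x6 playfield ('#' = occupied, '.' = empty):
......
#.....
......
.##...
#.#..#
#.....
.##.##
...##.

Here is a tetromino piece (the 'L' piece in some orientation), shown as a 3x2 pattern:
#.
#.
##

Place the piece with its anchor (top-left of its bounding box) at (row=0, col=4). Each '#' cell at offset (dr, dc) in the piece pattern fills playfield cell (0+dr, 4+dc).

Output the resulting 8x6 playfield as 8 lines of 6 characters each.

Fill (0+0,4+0) = (0,4)
Fill (0+1,4+0) = (1,4)
Fill (0+2,4+0) = (2,4)
Fill (0+2,4+1) = (2,5)

Answer: ....#.
#...#.
....##
.##...
#.#..#
#.....
.##.##
...##.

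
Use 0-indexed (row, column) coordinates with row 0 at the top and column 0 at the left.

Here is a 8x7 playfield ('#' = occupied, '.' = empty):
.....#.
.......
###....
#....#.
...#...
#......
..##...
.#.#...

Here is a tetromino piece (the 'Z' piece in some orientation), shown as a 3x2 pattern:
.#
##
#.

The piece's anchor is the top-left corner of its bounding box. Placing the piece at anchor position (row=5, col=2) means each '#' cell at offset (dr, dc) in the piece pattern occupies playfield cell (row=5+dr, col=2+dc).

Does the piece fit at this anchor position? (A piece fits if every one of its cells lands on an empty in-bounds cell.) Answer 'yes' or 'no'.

Answer: no

Derivation:
Check each piece cell at anchor (5, 2):
  offset (0,1) -> (5,3): empty -> OK
  offset (1,0) -> (6,2): occupied ('#') -> FAIL
  offset (1,1) -> (6,3): occupied ('#') -> FAIL
  offset (2,0) -> (7,2): empty -> OK
All cells valid: no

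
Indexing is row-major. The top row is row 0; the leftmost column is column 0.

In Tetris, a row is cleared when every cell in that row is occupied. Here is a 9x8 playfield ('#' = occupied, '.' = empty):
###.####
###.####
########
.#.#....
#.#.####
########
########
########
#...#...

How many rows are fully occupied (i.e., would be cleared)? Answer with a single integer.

Answer: 4

Derivation:
Check each row:
  row 0: 1 empty cell -> not full
  row 1: 1 empty cell -> not full
  row 2: 0 empty cells -> FULL (clear)
  row 3: 6 empty cells -> not full
  row 4: 2 empty cells -> not full
  row 5: 0 empty cells -> FULL (clear)
  row 6: 0 empty cells -> FULL (clear)
  row 7: 0 empty cells -> FULL (clear)
  row 8: 6 empty cells -> not full
Total rows cleared: 4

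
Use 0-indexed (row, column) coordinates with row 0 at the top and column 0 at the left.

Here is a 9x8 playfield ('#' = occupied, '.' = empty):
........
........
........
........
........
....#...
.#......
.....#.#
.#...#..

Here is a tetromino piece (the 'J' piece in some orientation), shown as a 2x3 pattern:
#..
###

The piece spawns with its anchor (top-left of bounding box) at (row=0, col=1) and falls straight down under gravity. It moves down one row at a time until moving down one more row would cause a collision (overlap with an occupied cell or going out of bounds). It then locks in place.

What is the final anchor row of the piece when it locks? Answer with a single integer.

Answer: 4

Derivation:
Spawn at (row=0, col=1). Try each row:
  row 0: fits
  row 1: fits
  row 2: fits
  row 3: fits
  row 4: fits
  row 5: blocked -> lock at row 4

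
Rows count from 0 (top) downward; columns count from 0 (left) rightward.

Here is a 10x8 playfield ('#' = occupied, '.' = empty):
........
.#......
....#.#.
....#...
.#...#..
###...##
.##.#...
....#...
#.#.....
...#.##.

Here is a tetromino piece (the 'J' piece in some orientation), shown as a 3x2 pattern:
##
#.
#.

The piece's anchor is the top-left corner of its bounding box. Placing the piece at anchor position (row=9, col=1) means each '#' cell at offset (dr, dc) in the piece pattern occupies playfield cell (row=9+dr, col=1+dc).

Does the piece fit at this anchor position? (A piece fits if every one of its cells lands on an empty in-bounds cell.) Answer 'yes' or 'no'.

Check each piece cell at anchor (9, 1):
  offset (0,0) -> (9,1): empty -> OK
  offset (0,1) -> (9,2): empty -> OK
  offset (1,0) -> (10,1): out of bounds -> FAIL
  offset (2,0) -> (11,1): out of bounds -> FAIL
All cells valid: no

Answer: no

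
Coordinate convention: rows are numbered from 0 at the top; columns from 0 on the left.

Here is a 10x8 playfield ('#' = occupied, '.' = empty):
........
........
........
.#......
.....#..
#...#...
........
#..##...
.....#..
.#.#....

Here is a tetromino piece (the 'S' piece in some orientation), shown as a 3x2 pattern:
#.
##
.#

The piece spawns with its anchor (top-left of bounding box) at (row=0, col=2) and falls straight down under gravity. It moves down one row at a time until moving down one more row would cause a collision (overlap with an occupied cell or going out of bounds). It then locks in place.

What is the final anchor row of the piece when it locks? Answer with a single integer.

Spawn at (row=0, col=2). Try each row:
  row 0: fits
  row 1: fits
  row 2: fits
  row 3: fits
  row 4: fits
  row 5: blocked -> lock at row 4

Answer: 4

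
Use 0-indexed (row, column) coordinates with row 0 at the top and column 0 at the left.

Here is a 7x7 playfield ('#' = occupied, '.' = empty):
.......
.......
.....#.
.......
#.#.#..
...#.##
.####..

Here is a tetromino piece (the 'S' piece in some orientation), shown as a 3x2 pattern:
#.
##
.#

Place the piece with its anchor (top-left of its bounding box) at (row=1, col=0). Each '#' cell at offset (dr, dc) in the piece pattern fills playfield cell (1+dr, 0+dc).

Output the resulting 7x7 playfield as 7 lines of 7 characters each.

Fill (1+0,0+0) = (1,0)
Fill (1+1,0+0) = (2,0)
Fill (1+1,0+1) = (2,1)
Fill (1+2,0+1) = (3,1)

Answer: .......
#......
##...#.
.#.....
#.#.#..
...#.##
.####..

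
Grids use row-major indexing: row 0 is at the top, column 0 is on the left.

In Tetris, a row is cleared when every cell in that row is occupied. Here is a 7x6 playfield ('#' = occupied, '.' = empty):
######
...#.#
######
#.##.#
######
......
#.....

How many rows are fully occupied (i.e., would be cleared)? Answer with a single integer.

Check each row:
  row 0: 0 empty cells -> FULL (clear)
  row 1: 4 empty cells -> not full
  row 2: 0 empty cells -> FULL (clear)
  row 3: 2 empty cells -> not full
  row 4: 0 empty cells -> FULL (clear)
  row 5: 6 empty cells -> not full
  row 6: 5 empty cells -> not full
Total rows cleared: 3

Answer: 3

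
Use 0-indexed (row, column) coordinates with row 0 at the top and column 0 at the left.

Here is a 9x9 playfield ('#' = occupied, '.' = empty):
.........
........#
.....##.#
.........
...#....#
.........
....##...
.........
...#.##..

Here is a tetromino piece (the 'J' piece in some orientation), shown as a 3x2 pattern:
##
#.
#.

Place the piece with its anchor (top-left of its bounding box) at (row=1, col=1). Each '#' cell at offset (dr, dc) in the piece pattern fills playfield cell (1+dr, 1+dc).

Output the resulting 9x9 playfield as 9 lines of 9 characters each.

Fill (1+0,1+0) = (1,1)
Fill (1+0,1+1) = (1,2)
Fill (1+1,1+0) = (2,1)
Fill (1+2,1+0) = (3,1)

Answer: .........
.##.....#
.#...##.#
.#.......
...#....#
.........
....##...
.........
...#.##..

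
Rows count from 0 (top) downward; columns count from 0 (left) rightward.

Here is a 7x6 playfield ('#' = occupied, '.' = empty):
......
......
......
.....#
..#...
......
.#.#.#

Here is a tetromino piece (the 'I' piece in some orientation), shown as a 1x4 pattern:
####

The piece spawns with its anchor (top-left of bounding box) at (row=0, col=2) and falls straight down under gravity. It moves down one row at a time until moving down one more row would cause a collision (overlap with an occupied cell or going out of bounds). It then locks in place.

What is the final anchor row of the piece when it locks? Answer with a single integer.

Answer: 2

Derivation:
Spawn at (row=0, col=2). Try each row:
  row 0: fits
  row 1: fits
  row 2: fits
  row 3: blocked -> lock at row 2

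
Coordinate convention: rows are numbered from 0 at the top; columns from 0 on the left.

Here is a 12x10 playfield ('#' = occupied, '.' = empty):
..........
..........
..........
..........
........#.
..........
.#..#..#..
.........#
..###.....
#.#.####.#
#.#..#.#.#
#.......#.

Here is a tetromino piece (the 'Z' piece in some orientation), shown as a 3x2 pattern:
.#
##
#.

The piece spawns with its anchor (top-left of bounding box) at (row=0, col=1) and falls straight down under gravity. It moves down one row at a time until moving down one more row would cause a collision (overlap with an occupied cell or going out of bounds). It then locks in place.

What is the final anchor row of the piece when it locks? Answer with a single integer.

Spawn at (row=0, col=1). Try each row:
  row 0: fits
  row 1: fits
  row 2: fits
  row 3: fits
  row 4: blocked -> lock at row 3

Answer: 3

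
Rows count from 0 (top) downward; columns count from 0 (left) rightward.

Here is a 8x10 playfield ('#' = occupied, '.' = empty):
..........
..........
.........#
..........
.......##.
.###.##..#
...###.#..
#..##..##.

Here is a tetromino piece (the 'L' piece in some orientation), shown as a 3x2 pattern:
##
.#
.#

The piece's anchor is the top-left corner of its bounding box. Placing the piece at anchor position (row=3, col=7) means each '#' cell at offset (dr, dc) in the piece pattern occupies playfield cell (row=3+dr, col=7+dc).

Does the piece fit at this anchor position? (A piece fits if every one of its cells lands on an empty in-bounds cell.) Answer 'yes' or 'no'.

Answer: no

Derivation:
Check each piece cell at anchor (3, 7):
  offset (0,0) -> (3,7): empty -> OK
  offset (0,1) -> (3,8): empty -> OK
  offset (1,1) -> (4,8): occupied ('#') -> FAIL
  offset (2,1) -> (5,8): empty -> OK
All cells valid: no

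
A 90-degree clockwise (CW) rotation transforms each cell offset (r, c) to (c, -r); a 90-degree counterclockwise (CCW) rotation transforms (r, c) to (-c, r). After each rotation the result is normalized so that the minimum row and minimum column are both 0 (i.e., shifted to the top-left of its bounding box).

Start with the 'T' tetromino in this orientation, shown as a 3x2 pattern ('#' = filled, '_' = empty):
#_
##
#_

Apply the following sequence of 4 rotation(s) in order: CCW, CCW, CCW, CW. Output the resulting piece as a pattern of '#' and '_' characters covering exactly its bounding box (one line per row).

Answer: _#
##
_#

Derivation:
Start:
#_
##
#_
After rotation 1 (CCW):
_#_
###
After rotation 2 (CCW):
_#
##
_#
After rotation 3 (CCW):
###
_#_
After rotation 4 (CW):
_#
##
_#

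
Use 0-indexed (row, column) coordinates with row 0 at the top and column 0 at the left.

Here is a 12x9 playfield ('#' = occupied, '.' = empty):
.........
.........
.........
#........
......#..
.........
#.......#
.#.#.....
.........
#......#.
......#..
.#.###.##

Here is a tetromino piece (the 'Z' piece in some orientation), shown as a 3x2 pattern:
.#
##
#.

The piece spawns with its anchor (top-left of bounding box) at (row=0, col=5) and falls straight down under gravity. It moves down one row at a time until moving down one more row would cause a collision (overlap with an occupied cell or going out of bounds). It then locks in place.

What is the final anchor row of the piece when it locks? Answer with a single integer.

Answer: 2

Derivation:
Spawn at (row=0, col=5). Try each row:
  row 0: fits
  row 1: fits
  row 2: fits
  row 3: blocked -> lock at row 2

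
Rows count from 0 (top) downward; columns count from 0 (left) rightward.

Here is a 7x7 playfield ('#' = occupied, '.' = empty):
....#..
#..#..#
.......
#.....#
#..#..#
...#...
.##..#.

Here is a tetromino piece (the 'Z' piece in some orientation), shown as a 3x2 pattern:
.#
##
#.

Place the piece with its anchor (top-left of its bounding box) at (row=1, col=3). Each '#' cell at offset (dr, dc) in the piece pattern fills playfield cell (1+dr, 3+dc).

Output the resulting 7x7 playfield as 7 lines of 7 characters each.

Fill (1+0,3+1) = (1,4)
Fill (1+1,3+0) = (2,3)
Fill (1+1,3+1) = (2,4)
Fill (1+2,3+0) = (3,3)

Answer: ....#..
#..##.#
...##..
#..#..#
#..#..#
...#...
.##..#.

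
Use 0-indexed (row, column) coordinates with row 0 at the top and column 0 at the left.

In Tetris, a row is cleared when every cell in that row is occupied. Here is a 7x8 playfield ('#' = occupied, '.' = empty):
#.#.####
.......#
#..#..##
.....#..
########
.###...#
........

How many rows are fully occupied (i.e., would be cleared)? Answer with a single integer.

Check each row:
  row 0: 2 empty cells -> not full
  row 1: 7 empty cells -> not full
  row 2: 4 empty cells -> not full
  row 3: 7 empty cells -> not full
  row 4: 0 empty cells -> FULL (clear)
  row 5: 4 empty cells -> not full
  row 6: 8 empty cells -> not full
Total rows cleared: 1

Answer: 1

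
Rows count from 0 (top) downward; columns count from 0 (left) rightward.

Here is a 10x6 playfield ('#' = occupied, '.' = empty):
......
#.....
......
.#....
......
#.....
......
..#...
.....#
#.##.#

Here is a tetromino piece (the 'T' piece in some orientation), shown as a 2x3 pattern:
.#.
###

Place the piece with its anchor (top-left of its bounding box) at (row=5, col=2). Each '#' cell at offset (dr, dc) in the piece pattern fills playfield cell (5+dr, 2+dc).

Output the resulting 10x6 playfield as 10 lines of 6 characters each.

Answer: ......
#.....
......
.#....
......
#..#..
..###.
..#...
.....#
#.##.#

Derivation:
Fill (5+0,2+1) = (5,3)
Fill (5+1,2+0) = (6,2)
Fill (5+1,2+1) = (6,3)
Fill (5+1,2+2) = (6,4)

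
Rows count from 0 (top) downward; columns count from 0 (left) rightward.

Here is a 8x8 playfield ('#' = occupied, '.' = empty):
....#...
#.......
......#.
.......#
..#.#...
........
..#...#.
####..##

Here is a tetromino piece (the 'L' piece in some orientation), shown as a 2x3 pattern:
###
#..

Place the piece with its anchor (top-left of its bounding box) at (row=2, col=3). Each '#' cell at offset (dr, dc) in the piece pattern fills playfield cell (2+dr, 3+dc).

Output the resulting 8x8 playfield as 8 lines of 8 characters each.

Answer: ....#...
#.......
...####.
...#...#
..#.#...
........
..#...#.
####..##

Derivation:
Fill (2+0,3+0) = (2,3)
Fill (2+0,3+1) = (2,4)
Fill (2+0,3+2) = (2,5)
Fill (2+1,3+0) = (3,3)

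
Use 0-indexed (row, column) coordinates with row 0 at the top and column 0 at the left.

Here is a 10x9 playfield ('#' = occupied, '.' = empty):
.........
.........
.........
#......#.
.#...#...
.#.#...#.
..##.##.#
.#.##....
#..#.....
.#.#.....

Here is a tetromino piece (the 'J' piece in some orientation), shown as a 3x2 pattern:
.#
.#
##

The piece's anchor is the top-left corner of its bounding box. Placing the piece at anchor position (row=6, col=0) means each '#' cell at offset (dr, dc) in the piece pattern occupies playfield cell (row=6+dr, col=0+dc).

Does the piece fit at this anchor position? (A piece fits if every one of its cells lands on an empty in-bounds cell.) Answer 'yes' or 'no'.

Answer: no

Derivation:
Check each piece cell at anchor (6, 0):
  offset (0,1) -> (6,1): empty -> OK
  offset (1,1) -> (7,1): occupied ('#') -> FAIL
  offset (2,0) -> (8,0): occupied ('#') -> FAIL
  offset (2,1) -> (8,1): empty -> OK
All cells valid: no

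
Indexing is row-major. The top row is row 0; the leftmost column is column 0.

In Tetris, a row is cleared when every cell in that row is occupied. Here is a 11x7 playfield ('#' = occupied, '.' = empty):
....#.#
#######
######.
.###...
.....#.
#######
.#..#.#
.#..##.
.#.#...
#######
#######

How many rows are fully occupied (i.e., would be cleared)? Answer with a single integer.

Check each row:
  row 0: 5 empty cells -> not full
  row 1: 0 empty cells -> FULL (clear)
  row 2: 1 empty cell -> not full
  row 3: 4 empty cells -> not full
  row 4: 6 empty cells -> not full
  row 5: 0 empty cells -> FULL (clear)
  row 6: 4 empty cells -> not full
  row 7: 4 empty cells -> not full
  row 8: 5 empty cells -> not full
  row 9: 0 empty cells -> FULL (clear)
  row 10: 0 empty cells -> FULL (clear)
Total rows cleared: 4

Answer: 4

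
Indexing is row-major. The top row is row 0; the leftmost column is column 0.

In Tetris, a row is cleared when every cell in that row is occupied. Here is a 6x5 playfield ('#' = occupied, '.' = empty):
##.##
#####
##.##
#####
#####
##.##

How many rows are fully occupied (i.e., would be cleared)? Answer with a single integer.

Answer: 3

Derivation:
Check each row:
  row 0: 1 empty cell -> not full
  row 1: 0 empty cells -> FULL (clear)
  row 2: 1 empty cell -> not full
  row 3: 0 empty cells -> FULL (clear)
  row 4: 0 empty cells -> FULL (clear)
  row 5: 1 empty cell -> not full
Total rows cleared: 3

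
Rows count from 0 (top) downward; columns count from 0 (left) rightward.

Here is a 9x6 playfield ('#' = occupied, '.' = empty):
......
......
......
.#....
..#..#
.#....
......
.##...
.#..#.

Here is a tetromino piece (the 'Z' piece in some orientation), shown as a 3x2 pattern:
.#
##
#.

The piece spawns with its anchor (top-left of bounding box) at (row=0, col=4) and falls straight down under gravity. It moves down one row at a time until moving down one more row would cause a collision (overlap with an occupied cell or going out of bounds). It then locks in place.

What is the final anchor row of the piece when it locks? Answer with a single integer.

Answer: 2

Derivation:
Spawn at (row=0, col=4). Try each row:
  row 0: fits
  row 1: fits
  row 2: fits
  row 3: blocked -> lock at row 2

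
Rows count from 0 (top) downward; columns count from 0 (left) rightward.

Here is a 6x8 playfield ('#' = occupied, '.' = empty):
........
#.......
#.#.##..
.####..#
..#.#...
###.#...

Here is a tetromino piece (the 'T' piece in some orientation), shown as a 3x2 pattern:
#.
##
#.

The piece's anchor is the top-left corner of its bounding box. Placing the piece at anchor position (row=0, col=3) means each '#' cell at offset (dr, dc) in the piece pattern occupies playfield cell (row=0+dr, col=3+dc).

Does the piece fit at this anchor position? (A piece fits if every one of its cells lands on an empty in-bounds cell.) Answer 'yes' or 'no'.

Check each piece cell at anchor (0, 3):
  offset (0,0) -> (0,3): empty -> OK
  offset (1,0) -> (1,3): empty -> OK
  offset (1,1) -> (1,4): empty -> OK
  offset (2,0) -> (2,3): empty -> OK
All cells valid: yes

Answer: yes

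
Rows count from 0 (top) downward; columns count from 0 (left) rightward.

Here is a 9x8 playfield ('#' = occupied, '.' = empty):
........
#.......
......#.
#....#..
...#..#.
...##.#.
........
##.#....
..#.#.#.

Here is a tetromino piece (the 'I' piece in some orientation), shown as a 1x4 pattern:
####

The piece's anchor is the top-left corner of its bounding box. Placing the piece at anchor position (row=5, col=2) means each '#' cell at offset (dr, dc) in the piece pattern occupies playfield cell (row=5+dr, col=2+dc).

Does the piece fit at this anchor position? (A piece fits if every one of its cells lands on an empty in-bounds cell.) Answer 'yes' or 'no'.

Answer: no

Derivation:
Check each piece cell at anchor (5, 2):
  offset (0,0) -> (5,2): empty -> OK
  offset (0,1) -> (5,3): occupied ('#') -> FAIL
  offset (0,2) -> (5,4): occupied ('#') -> FAIL
  offset (0,3) -> (5,5): empty -> OK
All cells valid: no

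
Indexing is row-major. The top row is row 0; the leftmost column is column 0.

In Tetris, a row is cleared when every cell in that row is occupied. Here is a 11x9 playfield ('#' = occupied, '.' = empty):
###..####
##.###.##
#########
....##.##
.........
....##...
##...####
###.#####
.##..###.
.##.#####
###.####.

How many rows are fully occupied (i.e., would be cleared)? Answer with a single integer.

Answer: 1

Derivation:
Check each row:
  row 0: 2 empty cells -> not full
  row 1: 2 empty cells -> not full
  row 2: 0 empty cells -> FULL (clear)
  row 3: 5 empty cells -> not full
  row 4: 9 empty cells -> not full
  row 5: 7 empty cells -> not full
  row 6: 3 empty cells -> not full
  row 7: 1 empty cell -> not full
  row 8: 4 empty cells -> not full
  row 9: 2 empty cells -> not full
  row 10: 2 empty cells -> not full
Total rows cleared: 1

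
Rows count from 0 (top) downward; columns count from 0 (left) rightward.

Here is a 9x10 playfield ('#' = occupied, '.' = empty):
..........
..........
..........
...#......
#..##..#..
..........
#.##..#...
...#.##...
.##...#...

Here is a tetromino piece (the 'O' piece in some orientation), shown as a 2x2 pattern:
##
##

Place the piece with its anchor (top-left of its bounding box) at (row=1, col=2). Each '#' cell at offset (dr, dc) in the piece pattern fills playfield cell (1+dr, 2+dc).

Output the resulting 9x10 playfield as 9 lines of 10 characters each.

Answer: ..........
..##......
..##......
...#......
#..##..#..
..........
#.##..#...
...#.##...
.##...#...

Derivation:
Fill (1+0,2+0) = (1,2)
Fill (1+0,2+1) = (1,3)
Fill (1+1,2+0) = (2,2)
Fill (1+1,2+1) = (2,3)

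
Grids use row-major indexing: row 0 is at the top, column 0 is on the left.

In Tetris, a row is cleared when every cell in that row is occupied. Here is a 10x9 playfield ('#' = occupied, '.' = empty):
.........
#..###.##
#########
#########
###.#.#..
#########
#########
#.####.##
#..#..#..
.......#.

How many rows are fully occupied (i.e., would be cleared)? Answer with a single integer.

Answer: 4

Derivation:
Check each row:
  row 0: 9 empty cells -> not full
  row 1: 3 empty cells -> not full
  row 2: 0 empty cells -> FULL (clear)
  row 3: 0 empty cells -> FULL (clear)
  row 4: 4 empty cells -> not full
  row 5: 0 empty cells -> FULL (clear)
  row 6: 0 empty cells -> FULL (clear)
  row 7: 2 empty cells -> not full
  row 8: 6 empty cells -> not full
  row 9: 8 empty cells -> not full
Total rows cleared: 4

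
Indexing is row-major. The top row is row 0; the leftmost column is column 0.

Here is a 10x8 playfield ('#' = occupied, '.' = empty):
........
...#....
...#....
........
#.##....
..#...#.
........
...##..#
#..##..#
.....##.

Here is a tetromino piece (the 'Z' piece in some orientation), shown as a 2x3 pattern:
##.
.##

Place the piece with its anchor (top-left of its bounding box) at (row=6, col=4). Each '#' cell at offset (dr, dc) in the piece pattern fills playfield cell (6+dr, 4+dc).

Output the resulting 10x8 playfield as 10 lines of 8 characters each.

Fill (6+0,4+0) = (6,4)
Fill (6+0,4+1) = (6,5)
Fill (6+1,4+1) = (7,5)
Fill (6+1,4+2) = (7,6)

Answer: ........
...#....
...#....
........
#.##....
..#...#.
....##..
...#####
#..##..#
.....##.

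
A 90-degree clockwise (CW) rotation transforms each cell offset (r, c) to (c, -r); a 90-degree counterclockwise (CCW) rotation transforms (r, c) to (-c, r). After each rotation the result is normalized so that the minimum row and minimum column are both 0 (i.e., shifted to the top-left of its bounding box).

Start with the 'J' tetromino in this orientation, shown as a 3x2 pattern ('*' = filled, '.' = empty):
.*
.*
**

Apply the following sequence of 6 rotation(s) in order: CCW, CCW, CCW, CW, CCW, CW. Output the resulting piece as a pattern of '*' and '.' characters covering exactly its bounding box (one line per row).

Answer: **
*.
*.

Derivation:
Start:
.*
.*
**
After rotation 1 (CCW):
***
..*
After rotation 2 (CCW):
**
*.
*.
After rotation 3 (CCW):
*..
***
After rotation 4 (CW):
**
*.
*.
After rotation 5 (CCW):
*..
***
After rotation 6 (CW):
**
*.
*.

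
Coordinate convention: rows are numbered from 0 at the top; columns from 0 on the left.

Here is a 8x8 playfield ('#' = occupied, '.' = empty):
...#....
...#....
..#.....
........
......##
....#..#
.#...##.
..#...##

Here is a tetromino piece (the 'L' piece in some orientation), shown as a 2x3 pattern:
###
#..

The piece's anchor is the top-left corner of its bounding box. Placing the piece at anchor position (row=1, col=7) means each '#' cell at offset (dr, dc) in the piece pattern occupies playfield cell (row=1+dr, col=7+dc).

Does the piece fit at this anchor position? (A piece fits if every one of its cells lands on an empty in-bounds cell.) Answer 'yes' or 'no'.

Check each piece cell at anchor (1, 7):
  offset (0,0) -> (1,7): empty -> OK
  offset (0,1) -> (1,8): out of bounds -> FAIL
  offset (0,2) -> (1,9): out of bounds -> FAIL
  offset (1,0) -> (2,7): empty -> OK
All cells valid: no

Answer: no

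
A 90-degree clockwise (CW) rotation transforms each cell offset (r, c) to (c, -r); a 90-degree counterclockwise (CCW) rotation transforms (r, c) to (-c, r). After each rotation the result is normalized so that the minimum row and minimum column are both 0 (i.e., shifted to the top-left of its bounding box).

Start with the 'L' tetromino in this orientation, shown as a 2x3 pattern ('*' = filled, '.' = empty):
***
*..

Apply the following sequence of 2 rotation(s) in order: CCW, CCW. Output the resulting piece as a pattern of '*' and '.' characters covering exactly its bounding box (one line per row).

Answer: ..*
***

Derivation:
Start:
***
*..
After rotation 1 (CCW):
*.
*.
**
After rotation 2 (CCW):
..*
***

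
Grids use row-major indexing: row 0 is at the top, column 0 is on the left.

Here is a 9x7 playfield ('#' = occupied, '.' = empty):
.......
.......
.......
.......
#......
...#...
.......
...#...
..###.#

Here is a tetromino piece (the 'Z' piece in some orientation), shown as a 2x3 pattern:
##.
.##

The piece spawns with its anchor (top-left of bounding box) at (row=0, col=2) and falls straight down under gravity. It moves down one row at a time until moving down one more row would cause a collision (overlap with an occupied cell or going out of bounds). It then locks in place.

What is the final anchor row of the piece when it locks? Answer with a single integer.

Spawn at (row=0, col=2). Try each row:
  row 0: fits
  row 1: fits
  row 2: fits
  row 3: fits
  row 4: blocked -> lock at row 3

Answer: 3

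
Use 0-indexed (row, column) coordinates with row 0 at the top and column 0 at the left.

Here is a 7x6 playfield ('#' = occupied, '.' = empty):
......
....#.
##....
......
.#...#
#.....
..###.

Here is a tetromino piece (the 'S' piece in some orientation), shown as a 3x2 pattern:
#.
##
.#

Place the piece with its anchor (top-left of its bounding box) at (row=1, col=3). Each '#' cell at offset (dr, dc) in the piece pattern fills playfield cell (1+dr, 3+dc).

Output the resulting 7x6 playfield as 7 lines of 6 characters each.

Fill (1+0,3+0) = (1,3)
Fill (1+1,3+0) = (2,3)
Fill (1+1,3+1) = (2,4)
Fill (1+2,3+1) = (3,4)

Answer: ......
...##.
##.##.
....#.
.#...#
#.....
..###.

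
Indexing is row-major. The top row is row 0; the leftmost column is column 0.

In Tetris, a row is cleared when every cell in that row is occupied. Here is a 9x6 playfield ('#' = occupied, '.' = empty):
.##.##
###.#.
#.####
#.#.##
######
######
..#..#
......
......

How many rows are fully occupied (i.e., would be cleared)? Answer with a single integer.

Answer: 2

Derivation:
Check each row:
  row 0: 2 empty cells -> not full
  row 1: 2 empty cells -> not full
  row 2: 1 empty cell -> not full
  row 3: 2 empty cells -> not full
  row 4: 0 empty cells -> FULL (clear)
  row 5: 0 empty cells -> FULL (clear)
  row 6: 4 empty cells -> not full
  row 7: 6 empty cells -> not full
  row 8: 6 empty cells -> not full
Total rows cleared: 2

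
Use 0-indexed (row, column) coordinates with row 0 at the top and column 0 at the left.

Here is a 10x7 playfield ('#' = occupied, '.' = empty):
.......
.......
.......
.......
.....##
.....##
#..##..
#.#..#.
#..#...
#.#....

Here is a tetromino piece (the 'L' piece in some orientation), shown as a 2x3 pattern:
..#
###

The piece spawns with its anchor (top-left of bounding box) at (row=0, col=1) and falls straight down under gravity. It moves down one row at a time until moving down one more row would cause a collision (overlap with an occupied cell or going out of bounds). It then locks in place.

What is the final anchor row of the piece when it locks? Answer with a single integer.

Answer: 4

Derivation:
Spawn at (row=0, col=1). Try each row:
  row 0: fits
  row 1: fits
  row 2: fits
  row 3: fits
  row 4: fits
  row 5: blocked -> lock at row 4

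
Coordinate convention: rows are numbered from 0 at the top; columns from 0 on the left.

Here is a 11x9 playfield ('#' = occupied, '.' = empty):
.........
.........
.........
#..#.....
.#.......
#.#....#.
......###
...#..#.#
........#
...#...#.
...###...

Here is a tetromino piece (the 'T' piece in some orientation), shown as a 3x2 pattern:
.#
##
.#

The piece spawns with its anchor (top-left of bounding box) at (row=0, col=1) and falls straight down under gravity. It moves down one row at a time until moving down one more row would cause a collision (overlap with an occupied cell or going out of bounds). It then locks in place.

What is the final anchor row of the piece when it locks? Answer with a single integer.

Answer: 2

Derivation:
Spawn at (row=0, col=1). Try each row:
  row 0: fits
  row 1: fits
  row 2: fits
  row 3: blocked -> lock at row 2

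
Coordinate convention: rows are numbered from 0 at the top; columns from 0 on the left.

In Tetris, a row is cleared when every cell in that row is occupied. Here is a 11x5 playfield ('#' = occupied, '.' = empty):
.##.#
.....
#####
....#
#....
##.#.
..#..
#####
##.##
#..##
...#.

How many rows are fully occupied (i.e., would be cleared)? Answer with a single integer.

Check each row:
  row 0: 2 empty cells -> not full
  row 1: 5 empty cells -> not full
  row 2: 0 empty cells -> FULL (clear)
  row 3: 4 empty cells -> not full
  row 4: 4 empty cells -> not full
  row 5: 2 empty cells -> not full
  row 6: 4 empty cells -> not full
  row 7: 0 empty cells -> FULL (clear)
  row 8: 1 empty cell -> not full
  row 9: 2 empty cells -> not full
  row 10: 4 empty cells -> not full
Total rows cleared: 2

Answer: 2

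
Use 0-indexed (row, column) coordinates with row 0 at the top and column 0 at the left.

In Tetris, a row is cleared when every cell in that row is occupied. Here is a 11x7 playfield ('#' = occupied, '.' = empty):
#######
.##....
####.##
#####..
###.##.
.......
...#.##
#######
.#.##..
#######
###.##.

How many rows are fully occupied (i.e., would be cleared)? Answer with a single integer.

Check each row:
  row 0: 0 empty cells -> FULL (clear)
  row 1: 5 empty cells -> not full
  row 2: 1 empty cell -> not full
  row 3: 2 empty cells -> not full
  row 4: 2 empty cells -> not full
  row 5: 7 empty cells -> not full
  row 6: 4 empty cells -> not full
  row 7: 0 empty cells -> FULL (clear)
  row 8: 4 empty cells -> not full
  row 9: 0 empty cells -> FULL (clear)
  row 10: 2 empty cells -> not full
Total rows cleared: 3

Answer: 3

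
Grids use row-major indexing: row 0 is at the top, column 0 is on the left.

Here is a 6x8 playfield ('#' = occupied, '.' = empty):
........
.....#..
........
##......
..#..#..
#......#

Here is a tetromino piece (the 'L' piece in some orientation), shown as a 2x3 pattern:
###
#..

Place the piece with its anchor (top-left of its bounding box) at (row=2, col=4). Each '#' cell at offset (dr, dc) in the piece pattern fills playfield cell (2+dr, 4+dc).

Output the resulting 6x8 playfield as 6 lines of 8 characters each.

Fill (2+0,4+0) = (2,4)
Fill (2+0,4+1) = (2,5)
Fill (2+0,4+2) = (2,6)
Fill (2+1,4+0) = (3,4)

Answer: ........
.....#..
....###.
##..#...
..#..#..
#......#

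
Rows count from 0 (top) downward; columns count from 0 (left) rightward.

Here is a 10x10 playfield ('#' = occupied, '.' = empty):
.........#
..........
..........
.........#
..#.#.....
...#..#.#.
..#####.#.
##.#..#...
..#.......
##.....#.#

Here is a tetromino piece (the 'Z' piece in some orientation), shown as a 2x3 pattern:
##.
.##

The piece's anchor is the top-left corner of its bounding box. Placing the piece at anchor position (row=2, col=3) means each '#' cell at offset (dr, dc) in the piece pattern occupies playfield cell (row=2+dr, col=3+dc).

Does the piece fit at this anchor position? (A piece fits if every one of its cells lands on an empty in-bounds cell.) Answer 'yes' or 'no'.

Answer: yes

Derivation:
Check each piece cell at anchor (2, 3):
  offset (0,0) -> (2,3): empty -> OK
  offset (0,1) -> (2,4): empty -> OK
  offset (1,1) -> (3,4): empty -> OK
  offset (1,2) -> (3,5): empty -> OK
All cells valid: yes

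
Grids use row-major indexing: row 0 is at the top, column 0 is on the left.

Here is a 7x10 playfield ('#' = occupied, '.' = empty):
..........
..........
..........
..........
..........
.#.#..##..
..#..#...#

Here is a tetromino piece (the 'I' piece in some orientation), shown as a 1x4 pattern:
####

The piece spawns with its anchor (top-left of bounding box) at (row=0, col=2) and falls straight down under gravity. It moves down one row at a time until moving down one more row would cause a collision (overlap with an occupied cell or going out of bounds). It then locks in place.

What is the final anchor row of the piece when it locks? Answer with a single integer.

Spawn at (row=0, col=2). Try each row:
  row 0: fits
  row 1: fits
  row 2: fits
  row 3: fits
  row 4: fits
  row 5: blocked -> lock at row 4

Answer: 4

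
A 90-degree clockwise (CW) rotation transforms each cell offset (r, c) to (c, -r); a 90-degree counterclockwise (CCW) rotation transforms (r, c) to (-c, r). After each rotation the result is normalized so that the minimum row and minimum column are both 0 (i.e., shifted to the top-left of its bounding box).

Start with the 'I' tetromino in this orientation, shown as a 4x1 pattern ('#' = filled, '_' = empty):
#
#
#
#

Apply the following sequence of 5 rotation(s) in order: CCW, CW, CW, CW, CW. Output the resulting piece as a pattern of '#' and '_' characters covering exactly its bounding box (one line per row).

Start:
#
#
#
#
After rotation 1 (CCW):
####
After rotation 2 (CW):
#
#
#
#
After rotation 3 (CW):
####
After rotation 4 (CW):
#
#
#
#
After rotation 5 (CW):
####

Answer: ####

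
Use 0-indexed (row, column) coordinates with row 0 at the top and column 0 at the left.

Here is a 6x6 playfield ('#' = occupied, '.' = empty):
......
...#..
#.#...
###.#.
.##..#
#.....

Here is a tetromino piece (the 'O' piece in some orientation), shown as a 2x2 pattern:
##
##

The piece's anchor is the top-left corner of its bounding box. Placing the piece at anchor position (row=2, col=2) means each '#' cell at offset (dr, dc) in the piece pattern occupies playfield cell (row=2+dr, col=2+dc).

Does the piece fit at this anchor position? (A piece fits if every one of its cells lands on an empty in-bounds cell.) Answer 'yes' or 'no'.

Check each piece cell at anchor (2, 2):
  offset (0,0) -> (2,2): occupied ('#') -> FAIL
  offset (0,1) -> (2,3): empty -> OK
  offset (1,0) -> (3,2): occupied ('#') -> FAIL
  offset (1,1) -> (3,3): empty -> OK
All cells valid: no

Answer: no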